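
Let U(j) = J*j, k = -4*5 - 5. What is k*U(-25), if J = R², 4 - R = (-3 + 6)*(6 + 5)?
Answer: 525625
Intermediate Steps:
k = -25 (k = -20 - 5 = -25)
R = -29 (R = 4 - (-3 + 6)*(6 + 5) = 4 - 3*11 = 4 - 1*33 = 4 - 33 = -29)
J = 841 (J = (-29)² = 841)
U(j) = 841*j
k*U(-25) = -21025*(-25) = -25*(-21025) = 525625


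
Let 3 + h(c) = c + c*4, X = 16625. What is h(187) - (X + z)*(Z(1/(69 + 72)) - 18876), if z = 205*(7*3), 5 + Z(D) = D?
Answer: 55720396012/141 ≈ 3.9518e+8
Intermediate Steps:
Z(D) = -5 + D
z = 4305 (z = 205*21 = 4305)
h(c) = -3 + 5*c (h(c) = -3 + (c + c*4) = -3 + (c + 4*c) = -3 + 5*c)
h(187) - (X + z)*(Z(1/(69 + 72)) - 18876) = (-3 + 5*187) - (16625 + 4305)*((-5 + 1/(69 + 72)) - 18876) = (-3 + 935) - 20930*((-5 + 1/141) - 18876) = 932 - 20930*((-5 + 1/141) - 18876) = 932 - 20930*(-704/141 - 18876) = 932 - 20930*(-2662220)/141 = 932 - 1*(-55720264600/141) = 932 + 55720264600/141 = 55720396012/141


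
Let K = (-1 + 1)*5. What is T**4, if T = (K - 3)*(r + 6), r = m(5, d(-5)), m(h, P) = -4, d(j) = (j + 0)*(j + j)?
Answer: 1296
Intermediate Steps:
d(j) = 2*j**2 (d(j) = j*(2*j) = 2*j**2)
r = -4
K = 0 (K = 0*5 = 0)
T = -6 (T = (0 - 3)*(-4 + 6) = -3*2 = -6)
T**4 = (-6)**4 = 1296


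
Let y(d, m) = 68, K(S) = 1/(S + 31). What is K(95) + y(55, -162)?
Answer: 8569/126 ≈ 68.008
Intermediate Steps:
K(S) = 1/(31 + S)
K(95) + y(55, -162) = 1/(31 + 95) + 68 = 1/126 + 68 = 8569/126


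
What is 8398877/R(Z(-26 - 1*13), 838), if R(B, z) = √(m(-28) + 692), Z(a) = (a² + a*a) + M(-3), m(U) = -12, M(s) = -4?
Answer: 8398877*√170/340 ≈ 3.2208e+5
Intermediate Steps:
Z(a) = -4 + 2*a² (Z(a) = (a² + a*a) - 4 = (a² + a²) - 4 = 2*a² - 4 = -4 + 2*a²)
R(B, z) = 2*√170 (R(B, z) = √(-12 + 692) = √680 = 2*√170)
8398877/R(Z(-26 - 1*13), 838) = 8398877/((2*√170)) = 8398877*(√170/340) = 8398877*√170/340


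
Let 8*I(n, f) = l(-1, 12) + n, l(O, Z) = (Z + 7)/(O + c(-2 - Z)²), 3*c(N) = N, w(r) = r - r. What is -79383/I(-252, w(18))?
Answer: 842248/333 ≈ 2529.3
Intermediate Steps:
w(r) = 0
c(N) = N/3
l(O, Z) = (7 + Z)/(O + (-⅔ - Z/3)²) (l(O, Z) = (Z + 7)/(O + ((-2 - Z)/3)²) = (7 + Z)/(O + (-⅔ - Z/3)²))
I(n, f) = 171/1496 + n/8 (I(n, f) = (9*(7 + 12)/((2 + 12)² + 9*(-1)) + n)/8 = (9*19/(14² - 9) + n)/8 = (9*19/(196 - 9) + n)/8 = (9*19/187 + n)/8 = (9*(1/187)*19 + n)/8 = (171/187 + n)/8 = 171/1496 + n/8)
-79383/I(-252, w(18)) = -79383/(171/1496 + (⅛)*(-252)) = -79383/(171/1496 - 63/2) = -79383/(-46953/1496) = -79383*(-1496/46953) = 842248/333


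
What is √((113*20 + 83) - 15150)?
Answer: 3*I*√1423 ≈ 113.17*I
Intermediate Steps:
√((113*20 + 83) - 15150) = √((2260 + 83) - 15150) = √(2343 - 15150) = √(-12807) = 3*I*√1423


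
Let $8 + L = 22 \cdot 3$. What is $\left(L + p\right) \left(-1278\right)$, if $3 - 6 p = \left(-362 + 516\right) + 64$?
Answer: $-28329$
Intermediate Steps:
$p = - \frac{215}{6}$ ($p = \frac{1}{2} - \frac{\left(-362 + 516\right) + 64}{6} = \frac{1}{2} - \frac{154 + 64}{6} = \frac{1}{2} - \frac{109}{3} = - \frac{215}{6} \approx -35.833$)
$L = 58$ ($L = -8 + 22 \cdot 3 = -8 + 66 = 58$)
$\left(L + p\right) \left(-1278\right) = \left(58 - \frac{215}{6}\right) \left(-1278\right) = \frac{133}{6} \left(-1278\right) = -28329$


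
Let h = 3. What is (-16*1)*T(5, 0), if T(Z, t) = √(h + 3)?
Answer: -16*√6 ≈ -39.192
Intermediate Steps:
T(Z, t) = √6 (T(Z, t) = √(3 + 3) = √6)
(-16*1)*T(5, 0) = (-16*1)*√6 = -16*√6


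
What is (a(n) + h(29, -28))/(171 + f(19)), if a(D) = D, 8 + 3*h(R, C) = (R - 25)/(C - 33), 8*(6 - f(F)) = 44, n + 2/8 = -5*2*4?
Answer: -10477/41846 ≈ -0.25037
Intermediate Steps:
n = -161/4 (n = -¼ - 5*2*4 = -¼ - 10*4 = -¼ - 40 = -161/4 ≈ -40.250)
f(F) = ½ (f(F) = 6 - ⅛*44 = 6 - 11/2 = ½)
h(R, C) = -8/3 + (-25 + R)/(3*(-33 + C)) (h(R, C) = -8/3 + ((R - 25)/(C - 33))/3 = -8/3 + ((-25 + R)/(-33 + C))/3 = -8/3 + (-25 + R)/(3*(-33 + C)))
(a(n) + h(29, -28))/(171 + f(19)) = (-161/4 + (239 + 29 - 8*(-28))/(3*(-33 - 28)))/(171 + ½) = (-161/4 + (⅓)*(239 + 29 + 224)/(-61))/(343/2) = (-161/4 + (⅓)*(-1/61)*492)*(2/343) = (-161/4 - 164/61)*(2/343) = -10477/244*2/343 = -10477/41846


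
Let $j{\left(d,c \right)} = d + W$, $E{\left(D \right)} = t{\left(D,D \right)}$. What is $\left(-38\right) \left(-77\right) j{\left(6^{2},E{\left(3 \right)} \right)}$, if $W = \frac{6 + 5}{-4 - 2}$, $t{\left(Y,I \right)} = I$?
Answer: $\frac{299915}{3} \approx 99972.0$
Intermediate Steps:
$W = - \frac{11}{6}$ ($W = \frac{11}{-6} = 11 \left(- \frac{1}{6}\right) = - \frac{11}{6} \approx -1.8333$)
$E{\left(D \right)} = D$
$j{\left(d,c \right)} = - \frac{11}{6} + d$ ($j{\left(d,c \right)} = d - \frac{11}{6} = - \frac{11}{6} + d$)
$\left(-38\right) \left(-77\right) j{\left(6^{2},E{\left(3 \right)} \right)} = \left(-38\right) \left(-77\right) \left(- \frac{11}{6} + 6^{2}\right) = 2926 \left(- \frac{11}{6} + 36\right) = 2926 \cdot \frac{205}{6} = \frac{299915}{3}$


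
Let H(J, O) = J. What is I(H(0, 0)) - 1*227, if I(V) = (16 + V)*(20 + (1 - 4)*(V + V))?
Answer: 93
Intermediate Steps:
I(V) = (16 + V)*(20 - 6*V)
I(H(0, 0)) - 1*227 = (320 - 76*0 - 6*0²) - 1*227 = (320 + 0 - 6*0) - 227 = (320 + 0 + 0) - 227 = 320 - 227 = 93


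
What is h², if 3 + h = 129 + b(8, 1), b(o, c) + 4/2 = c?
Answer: 15625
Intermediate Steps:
b(o, c) = -2 + c
h = 125 (h = -3 + (129 + (-2 + 1)) = -3 + (129 - 1) = -3 + 128 = 125)
h² = 125² = 15625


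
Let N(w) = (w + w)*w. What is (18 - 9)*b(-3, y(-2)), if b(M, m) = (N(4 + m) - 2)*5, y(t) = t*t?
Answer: 5670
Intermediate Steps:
y(t) = t²
N(w) = 2*w² (N(w) = (2*w)*w = 2*w²)
b(M, m) = -10 + 10*(4 + m)² (b(M, m) = (2*(4 + m)² - 2)*5 = (-2 + 2*(4 + m)²)*5 = -10 + 10*(4 + m)²)
(18 - 9)*b(-3, y(-2)) = (18 - 9)*(-10 + 10*(4 + (-2)²)²) = 9*(-10 + 10*(4 + 4)²) = 9*(-10 + 10*8²) = 9*(-10 + 10*64) = 9*(-10 + 640) = 9*630 = 5670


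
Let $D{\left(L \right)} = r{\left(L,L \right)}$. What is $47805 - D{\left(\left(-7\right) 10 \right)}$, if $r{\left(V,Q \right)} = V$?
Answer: $47875$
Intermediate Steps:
$D{\left(L \right)} = L$
$47805 - D{\left(\left(-7\right) 10 \right)} = 47805 - \left(-7\right) 10 = 47805 - -70 = 47805 + 70 = 47875$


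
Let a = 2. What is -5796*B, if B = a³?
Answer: -46368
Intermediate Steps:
B = 8 (B = 2³ = 8)
-5796*B = -5796*8 = -322*144 = -46368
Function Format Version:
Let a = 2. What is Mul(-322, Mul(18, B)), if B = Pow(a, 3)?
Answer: -46368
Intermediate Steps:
B = 8 (B = Pow(2, 3) = 8)
Mul(-322, Mul(18, B)) = Mul(-322, Mul(18, 8)) = Mul(-322, 144) = -46368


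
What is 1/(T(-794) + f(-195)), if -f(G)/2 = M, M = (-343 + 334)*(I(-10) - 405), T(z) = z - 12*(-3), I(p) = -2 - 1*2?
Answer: -1/8120 ≈ -0.00012315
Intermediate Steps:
I(p) = -4 (I(p) = -2 - 2 = -4)
T(z) = 36 + z (T(z) = z + 36 = 36 + z)
M = 3681 (M = (-343 + 334)*(-4 - 405) = -9*(-409) = 3681)
f(G) = -7362 (f(G) = -2*3681 = -7362)
1/(T(-794) + f(-195)) = 1/((36 - 794) - 7362) = 1/(-758 - 7362) = 1/(-8120) = -1/8120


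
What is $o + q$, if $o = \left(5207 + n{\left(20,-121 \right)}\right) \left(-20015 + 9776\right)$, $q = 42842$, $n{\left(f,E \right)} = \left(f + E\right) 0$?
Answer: $-53271631$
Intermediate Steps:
$n{\left(f,E \right)} = 0$ ($n{\left(f,E \right)} = \left(E + f\right) 0 = 0$)
$o = -53314473$ ($o = \left(5207 + 0\right) \left(-20015 + 9776\right) = 5207 \left(-10239\right) = -53314473$)
$o + q = -53314473 + 42842 = -53271631$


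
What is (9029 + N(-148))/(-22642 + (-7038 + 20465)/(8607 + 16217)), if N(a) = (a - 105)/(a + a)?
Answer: -6651013/16676751 ≈ -0.39882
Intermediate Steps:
N(a) = (-105 + a)/(2*a) (N(a) = (-105 + a)/((2*a)) = (-105 + a)*(1/(2*a)) = (-105 + a)/(2*a))
(9029 + N(-148))/(-22642 + (-7038 + 20465)/(8607 + 16217)) = (9029 + (1/2)*(-105 - 148)/(-148))/(-22642 + (-7038 + 20465)/(8607 + 16217)) = (9029 + (1/2)*(-1/148)*(-253))/(-22642 + 13427/24824) = (9029 + 253/296)/(-22642 + 13427*(1/24824)) = 2672837/(296*(-22642 + 463/856)) = 2672837/(296*(-19381089/856)) = (2672837/296)*(-856/19381089) = -6651013/16676751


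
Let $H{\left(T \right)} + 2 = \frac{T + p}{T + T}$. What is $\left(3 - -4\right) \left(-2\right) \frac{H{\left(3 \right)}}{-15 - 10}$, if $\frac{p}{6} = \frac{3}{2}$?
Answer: $0$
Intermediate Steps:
$p = 9$ ($p = 6 \cdot \frac{3}{2} = 9$)
$H{\left(T \right)} = -2 + \frac{9 + T}{2 T}$ ($H{\left(T \right)} = -2 + \frac{T + 9}{T + T} = -2 + \frac{9 + T}{2 T}$)
$\left(3 - -4\right) \left(-2\right) \frac{H{\left(3 \right)}}{-15 - 10} = \left(3 - -4\right) \left(-2\right) \frac{\frac{3}{2} \cdot \frac{1}{3} \left(3 - 3\right)}{-15 - 10} = \left(3 + 4\right) \left(-2\right) \frac{\frac{3}{2} \cdot \frac{1}{3} \left(3 - 3\right)}{-15 - 10} = 7 \left(-2\right) \frac{\frac{3}{2} \cdot \frac{1}{3} \cdot 0}{-25} = - 14 \cdot 0 \left(- \frac{1}{25}\right) = \left(-14\right) 0 = 0$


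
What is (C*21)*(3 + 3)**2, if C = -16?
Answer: -12096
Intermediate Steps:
(C*21)*(3 + 3)**2 = (-16*21)*(3 + 3)**2 = -336*6**2 = -336*36 = -12096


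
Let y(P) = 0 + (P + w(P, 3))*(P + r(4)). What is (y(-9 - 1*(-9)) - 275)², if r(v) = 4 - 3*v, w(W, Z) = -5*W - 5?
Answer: 55225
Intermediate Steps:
w(W, Z) = -5 - 5*W
y(P) = (-8 + P)*(-5 - 4*P) (y(P) = 0 + (P + (-5 - 5*P))*(P + (4 - 3*4)) = 0 + (-5 - 4*P)*(P + (4 - 12)) = 0 + (-5 - 4*P)*(P - 8) = 0 + (-5 - 4*P)*(-8 + P) = 0 + (-8 + P)*(-5 - 4*P) = (-8 + P)*(-5 - 4*P))
(y(-9 - 1*(-9)) - 275)² = ((40 - 4*(-9 - 1*(-9))² + 27*(-9 - 1*(-9))) - 275)² = ((40 - 4*(-9 + 9)² + 27*(-9 + 9)) - 275)² = ((40 - 4*0² + 27*0) - 275)² = ((40 - 4*0 + 0) - 275)² = ((40 + 0 + 0) - 275)² = (40 - 275)² = (-235)² = 55225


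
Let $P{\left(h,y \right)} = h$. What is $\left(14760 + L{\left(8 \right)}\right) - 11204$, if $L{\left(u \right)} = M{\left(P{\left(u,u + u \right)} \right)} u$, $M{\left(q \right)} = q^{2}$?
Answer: $4068$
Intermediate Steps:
$L{\left(u \right)} = u^{3}$ ($L{\left(u \right)} = u^{2} u = u^{3}$)
$\left(14760 + L{\left(8 \right)}\right) - 11204 = \left(14760 + 8^{3}\right) - 11204 = \left(14760 + 512\right) - 11204 = 15272 - 11204 = 4068$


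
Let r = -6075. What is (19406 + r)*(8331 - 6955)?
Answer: 18343456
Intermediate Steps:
(19406 + r)*(8331 - 6955) = (19406 - 6075)*(8331 - 6955) = 13331*1376 = 18343456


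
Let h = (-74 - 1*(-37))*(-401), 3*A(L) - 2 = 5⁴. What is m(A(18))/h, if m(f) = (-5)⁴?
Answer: 625/14837 ≈ 0.042124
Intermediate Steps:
A(L) = 209 (A(L) = ⅔ + (⅓)*5⁴ = ⅔ + (⅓)*625 = ⅔ + 625/3 = 209)
m(f) = 625
h = 14837 (h = (-74 + 37)*(-401) = -37*(-401) = 14837)
m(A(18))/h = 625/14837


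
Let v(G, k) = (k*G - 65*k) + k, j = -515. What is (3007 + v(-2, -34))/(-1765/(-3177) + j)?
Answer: -47259/4630 ≈ -10.207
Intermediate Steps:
v(G, k) = -64*k + G*k (v(G, k) = (G*k - 65*k) + k = (-65*k + G*k) + k = -64*k + G*k)
(3007 + v(-2, -34))/(-1765/(-3177) + j) = (3007 - 34*(-64 - 2))/(-1765/(-3177) - 515) = (3007 - 34*(-66))/(-1765*(-1/3177) - 515) = (3007 + 2244)/(5/9 - 515) = 5251/(-4630/9) = 5251*(-9/4630) = -47259/4630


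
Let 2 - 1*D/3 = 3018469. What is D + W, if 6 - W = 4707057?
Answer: -13762452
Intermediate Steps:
W = -4707051 (W = 6 - 1*4707057 = 6 - 4707057 = -4707051)
D = -9055401 (D = 6 - 3*3018469 = 6 - 9055407 = -9055401)
D + W = -9055401 - 4707051 = -13762452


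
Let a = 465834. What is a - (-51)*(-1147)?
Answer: 407337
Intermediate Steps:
a - (-51)*(-1147) = 465834 - (-51)*(-1147) = 465834 - 1*58497 = 465834 - 58497 = 407337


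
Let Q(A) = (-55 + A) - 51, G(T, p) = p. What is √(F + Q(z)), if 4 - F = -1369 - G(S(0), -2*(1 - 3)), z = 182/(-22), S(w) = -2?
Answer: √152790/11 ≈ 35.535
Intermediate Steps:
z = -91/11 (z = 182*(-1/22) = -91/11 ≈ -8.2727)
Q(A) = -106 + A
F = 1377 (F = 4 - (-1369 - (-2)*(1 - 3)) = 4 - (-1369 - (-2)*(-2)) = 4 - (-1369 - 1*4) = 4 - (-1369 - 4) = 4 - 1*(-1373) = 4 + 1373 = 1377)
√(F + Q(z)) = √(1377 + (-106 - 91/11)) = √(1377 - 1257/11) = √(13890/11) = √152790/11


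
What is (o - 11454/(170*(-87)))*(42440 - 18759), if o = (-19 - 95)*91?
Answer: -35619011393/145 ≈ -2.4565e+8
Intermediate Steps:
o = -10374 (o = -114*91 = -10374)
(o - 11454/(170*(-87)))*(42440 - 18759) = (-10374 - 11454/(170*(-87)))*(42440 - 18759) = (-10374 - 11454/(-14790))*23681 = (-10374 - 11454*(-1/14790))*23681 = (-10374 + 1909/2465)*23681 = -25570001/2465*23681 = -35619011393/145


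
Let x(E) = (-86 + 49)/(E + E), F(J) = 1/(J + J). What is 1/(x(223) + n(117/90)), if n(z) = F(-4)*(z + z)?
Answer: -8920/3639 ≈ -2.4512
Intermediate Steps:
F(J) = 1/(2*J)
x(E) = -37/(2*E) (x(E) = -37*1/(2*E) = -37/(2*E))
n(z) = -z/4 (n(z) = ((1/2)/(-4))*(z + z) = ((1/2)*(-1/4))*(2*z) = -z/4)
1/(x(223) + n(117/90)) = 1/(-37/2/223 - 117/(4*90)) = 1/(-37/2*1/223 - 117/(4*90)) = 1/(-37/446 - 1/4*13/10) = 1/(-37/446 - 13/40) = 1/(-3639/8920) = -8920/3639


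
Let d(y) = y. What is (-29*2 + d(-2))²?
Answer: 3600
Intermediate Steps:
(-29*2 + d(-2))² = (-29*2 - 2)² = (-58 - 2)² = (-60)² = 3600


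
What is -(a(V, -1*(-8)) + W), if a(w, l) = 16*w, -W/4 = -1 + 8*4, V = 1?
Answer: 108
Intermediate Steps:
W = -124 (W = -4*(-1 + 8*4) = -4*(-1 + 32) = -4*31 = -124)
-(a(V, -1*(-8)) + W) = -(16*1 - 124) = -(16 - 124) = -1*(-108) = 108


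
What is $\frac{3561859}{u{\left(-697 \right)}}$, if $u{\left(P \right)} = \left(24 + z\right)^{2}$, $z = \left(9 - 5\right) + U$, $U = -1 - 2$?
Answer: $\frac{3561859}{625} \approx 5699.0$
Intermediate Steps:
$U = -3$
$z = 1$ ($z = \left(9 - 5\right) - 3 = 4 - 3 = 1$)
$u{\left(P \right)} = 625$ ($u{\left(P \right)} = \left(24 + 1\right)^{2} = 25^{2} = 625$)
$\frac{3561859}{u{\left(-697 \right)}} = \frac{3561859}{625}$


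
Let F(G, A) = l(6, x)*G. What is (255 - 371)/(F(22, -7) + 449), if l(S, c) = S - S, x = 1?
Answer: -116/449 ≈ -0.25835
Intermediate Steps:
l(S, c) = 0
F(G, A) = 0 (F(G, A) = 0*G = 0)
(255 - 371)/(F(22, -7) + 449) = (255 - 371)/(0 + 449) = -116/449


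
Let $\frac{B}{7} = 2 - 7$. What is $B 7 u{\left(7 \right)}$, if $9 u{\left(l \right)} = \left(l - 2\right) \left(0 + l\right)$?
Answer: $- \frac{8575}{9} \approx -952.78$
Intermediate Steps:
$u{\left(l \right)} = \frac{l \left(-2 + l\right)}{9}$ ($u{\left(l \right)} = \frac{\left(l - 2\right) \left(0 + l\right)}{9} = \frac{\left(-2 + l\right) l}{9} = \frac{l \left(-2 + l\right)}{9}$)
$B = -35$ ($B = 7 \left(2 - 7\right) = 7 \left(-5\right) = -35$)
$B 7 u{\left(7 \right)} = \left(-35\right) 7 \cdot \frac{1}{9} \cdot 7 \left(-2 + 7\right) = - 245 \cdot \frac{1}{9} \cdot 7 \cdot 5 = \left(-245\right) \frac{35}{9} = - \frac{8575}{9}$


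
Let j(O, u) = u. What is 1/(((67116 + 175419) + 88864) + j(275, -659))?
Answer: 1/330740 ≈ 3.0235e-6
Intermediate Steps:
1/(((67116 + 175419) + 88864) + j(275, -659)) = 1/(((67116 + 175419) + 88864) - 659) = 1/((242535 + 88864) - 659) = 1/(331399 - 659) = 1/330740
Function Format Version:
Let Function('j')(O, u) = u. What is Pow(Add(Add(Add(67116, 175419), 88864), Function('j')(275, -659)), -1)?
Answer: Rational(1, 330740) ≈ 3.0235e-6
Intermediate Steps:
Pow(Add(Add(Add(67116, 175419), 88864), Function('j')(275, -659)), -1) = Pow(Add(Add(Add(67116, 175419), 88864), -659), -1) = Pow(Add(Add(242535, 88864), -659), -1) = Pow(Add(331399, -659), -1) = Pow(330740, -1) = Rational(1, 330740)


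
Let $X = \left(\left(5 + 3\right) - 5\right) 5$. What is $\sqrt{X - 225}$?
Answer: $i \sqrt{210} \approx 14.491 i$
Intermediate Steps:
$X = 15$ ($X = \left(8 - 5\right) 5 = 3 \cdot 5 = 15$)
$\sqrt{X - 225} = \sqrt{15 - 225} = \sqrt{-210} = i \sqrt{210}$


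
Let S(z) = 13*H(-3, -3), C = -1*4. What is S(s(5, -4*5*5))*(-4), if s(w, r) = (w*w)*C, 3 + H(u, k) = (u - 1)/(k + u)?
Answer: 364/3 ≈ 121.33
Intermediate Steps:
C = -4
H(u, k) = -3 + (-1 + u)/(k + u) (H(u, k) = -3 + (u - 1)/(k + u) = -3 + (-1 + u)/(k + u))
s(w, r) = -4*w**2 (s(w, r) = (w*w)*(-4) = w**2*(-4) = -4*w**2)
S(z) = -91/3 (S(z) = 13*((-1 - 3*(-3) - 2*(-3))/(-3 - 3)) = 13*((-1 + 9 + 6)/(-6)) = 13*(-1/6*14) = 13*(-7/3) = -91/3)
S(s(5, -4*5*5))*(-4) = -91/3*(-4) = 364/3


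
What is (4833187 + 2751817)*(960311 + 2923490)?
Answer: 29458646120204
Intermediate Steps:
(4833187 + 2751817)*(960311 + 2923490) = 7585004*3883801 = 29458646120204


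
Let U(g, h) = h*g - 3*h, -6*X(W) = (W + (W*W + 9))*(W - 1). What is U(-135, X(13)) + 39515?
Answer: 92231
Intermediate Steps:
X(W) = -(-1 + W)*(9 + W + W**2)/6 (X(W) = -(W + (W*W + 9))*(W - 1)/6 = -(W + (W**2 + 9))*(-1 + W)/6 = -(W + (9 + W**2))*(-1 + W)/6 = -(9 + W + W**2)*(-1 + W)/6 = -(-1 + W)*(9 + W + W**2)/6)
U(g, h) = -3*h + g*h (U(g, h) = g*h - 3*h = -3*h + g*h)
U(-135, X(13)) + 39515 = (3/2 - 4/3*13 - 1/6*13**3)*(-3 - 135) + 39515 = (3/2 - 52/3 - 1/6*2197)*(-138) + 39515 = (3/2 - 52/3 - 2197/6)*(-138) + 39515 = -382*(-138) + 39515 = 52716 + 39515 = 92231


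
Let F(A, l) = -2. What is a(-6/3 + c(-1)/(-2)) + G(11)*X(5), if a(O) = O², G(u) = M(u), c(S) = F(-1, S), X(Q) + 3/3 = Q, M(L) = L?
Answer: 45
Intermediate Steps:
X(Q) = -1 + Q
c(S) = -2
G(u) = u
a(-6/3 + c(-1)/(-2)) + G(11)*X(5) = (-6/3 - 2/(-2))² + 11*(-1 + 5) = (-6*⅓ - 2*(-½))² + 11*4 = (-2 + 1)² + 44 = (-1)² + 44 = 1 + 44 = 45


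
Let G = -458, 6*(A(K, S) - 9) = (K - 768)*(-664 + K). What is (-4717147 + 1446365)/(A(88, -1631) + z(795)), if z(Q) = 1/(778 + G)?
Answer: -1046650240/20892481 ≈ -50.097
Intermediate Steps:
A(K, S) = 9 + (-768 + K)*(-664 + K)/6 (A(K, S) = 9 + ((K - 768)*(-664 + K))/6 = 9 + ((-768 + K)*(-664 + K))/6 = 9 + (-768 + K)*(-664 + K)/6)
z(Q) = 1/320 (z(Q) = 1/(778 - 458) = 1/320)
(-4717147 + 1446365)/(A(88, -1631) + z(795)) = (-4717147 + 1446365)/((85001 - 716/3*88 + (1/6)*88**2) + 1/320) = -3270782/((85001 - 63008/3 + (1/6)*7744) + 1/320) = -3270782/((85001 - 63008/3 + 3872/3) + 1/320) = -3270782/(65289 + 1/320) = -3270782/20892481/320 = -3270782*320/20892481 = -1046650240/20892481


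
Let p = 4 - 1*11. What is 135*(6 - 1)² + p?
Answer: 3368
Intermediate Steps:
p = -7 (p = 4 - 11 = -7)
135*(6 - 1)² + p = 135*(6 - 1)² - 7 = 135*5² - 7 = 135*25 - 7 = 3375 - 7 = 3368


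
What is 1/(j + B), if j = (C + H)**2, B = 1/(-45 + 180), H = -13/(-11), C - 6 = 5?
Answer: 16335/2424181 ≈ 0.0067384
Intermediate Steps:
C = 11 (C = 6 + 5 = 11)
H = 13/11 (H = -13*(-1/11) = 13/11 ≈ 1.1818)
B = 1/135 ≈ 0.0074074
j = 17956/121 (j = (11 + 13/11)**2 = (134/11)**2 = 17956/121 ≈ 148.40)
1/(j + B) = 1/(17956/121 + 1/135) = 1/(2424181/16335) = 16335/2424181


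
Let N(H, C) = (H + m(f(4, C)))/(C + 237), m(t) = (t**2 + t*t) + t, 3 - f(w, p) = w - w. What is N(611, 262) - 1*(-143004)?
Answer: 71359628/499 ≈ 1.4301e+5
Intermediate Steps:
f(w, p) = 3 (f(w, p) = 3 - (w - w) = 3 - 1*0 = 3 + 0 = 3)
m(t) = t + 2*t**2 (m(t) = (t**2 + t**2) + t = 2*t**2 + t = t + 2*t**2)
N(H, C) = (21 + H)/(237 + C) (N(H, C) = (H + 3*(1 + 2*3))/(C + 237) = (H + 3*(1 + 6))/(237 + C) = (H + 3*7)/(237 + C) = (H + 21)/(237 + C) = (21 + H)/(237 + C))
N(611, 262) - 1*(-143004) = (21 + 611)/(237 + 262) - 1*(-143004) = 632/499 + 143004 = 71359628/499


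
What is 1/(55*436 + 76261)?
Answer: 1/100241 ≈ 9.9760e-6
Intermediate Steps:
1/(55*436 + 76261) = 1/(23980 + 76261) = 1/100241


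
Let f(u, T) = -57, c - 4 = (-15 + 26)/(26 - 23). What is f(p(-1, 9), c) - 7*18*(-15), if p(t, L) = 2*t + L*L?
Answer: 1833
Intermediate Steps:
p(t, L) = L² + 2*t (p(t, L) = 2*t + L² = L² + 2*t)
c = 23/3 (c = 4 + (-15 + 26)/(26 - 23) = 4 + 11/3 = 23/3 ≈ 7.6667)
f(p(-1, 9), c) - 7*18*(-15) = -57 - 7*18*(-15) = -57 - 126*(-15) = -57 + 1890 = 1833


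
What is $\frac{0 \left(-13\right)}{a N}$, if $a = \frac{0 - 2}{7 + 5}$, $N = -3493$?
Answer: $0$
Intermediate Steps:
$a = - \frac{1}{6}$ ($a = - \frac{2}{12} = \left(-2\right) \frac{1}{12} = - \frac{1}{6} \approx -0.16667$)
$\frac{0 \left(-13\right)}{a N} = \frac{0 \left(-13\right)}{\left(- \frac{1}{6}\right) \left(-3493\right)} = \frac{0}{\frac{3493}{6}} = 0 \cdot \frac{6}{3493} = 0$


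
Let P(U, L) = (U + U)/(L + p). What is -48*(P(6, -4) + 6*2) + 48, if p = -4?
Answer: -456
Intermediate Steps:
P(U, L) = 2*U/(-4 + L) (P(U, L) = (U + U)/(L - 4) = (2*U)/(-4 + L) = 2*U/(-4 + L))
-48*(P(6, -4) + 6*2) + 48 = -48*(2*6/(-4 - 4) + 6*2) + 48 = -48*(2*6/(-8) + 12) + 48 = -48*(2*6*(-⅛) + 12) + 48 = -48*(-3/2 + 12) + 48 = -48*21/2 + 48 = -504 + 48 = -456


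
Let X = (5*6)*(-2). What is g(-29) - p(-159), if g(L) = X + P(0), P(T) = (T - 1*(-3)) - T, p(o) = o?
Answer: 102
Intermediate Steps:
P(T) = 3 (P(T) = (T + 3) - T = (3 + T) - T = 3)
X = -60 (X = 30*(-2) = -60)
g(L) = -57 (g(L) = -60 + 3 = -57)
g(-29) - p(-159) = -57 - 1*(-159) = -57 + 159 = 102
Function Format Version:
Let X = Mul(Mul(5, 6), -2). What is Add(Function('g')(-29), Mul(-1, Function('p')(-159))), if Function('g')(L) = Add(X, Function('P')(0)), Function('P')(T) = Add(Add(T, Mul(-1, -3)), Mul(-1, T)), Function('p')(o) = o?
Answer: 102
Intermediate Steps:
Function('P')(T) = 3 (Function('P')(T) = Add(Add(T, 3), Mul(-1, T)) = Add(Add(3, T), Mul(-1, T)) = 3)
X = -60 (X = Mul(30, -2) = -60)
Function('g')(L) = -57 (Function('g')(L) = Add(-60, 3) = -57)
Add(Function('g')(-29), Mul(-1, Function('p')(-159))) = Add(-57, Mul(-1, -159)) = Add(-57, 159) = 102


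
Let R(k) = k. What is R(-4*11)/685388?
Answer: -1/15577 ≈ -6.4197e-5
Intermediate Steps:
R(-4*11)/685388 = -4*11/685388 = -44*1/685388 = -1/15577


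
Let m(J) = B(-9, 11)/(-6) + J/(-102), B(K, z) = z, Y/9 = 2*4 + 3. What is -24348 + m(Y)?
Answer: -1241891/51 ≈ -24351.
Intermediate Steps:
Y = 99 (Y = 9*(2*4 + 3) = 9*(8 + 3) = 9*11 = 99)
m(J) = -11/6 - J/102 (m(J) = 11/(-6) + J/(-102) = 11*(-⅙) + J*(-1/102) = -11/6 - J/102)
-24348 + m(Y) = -24348 + (-11/6 - 1/102*99) = -24348 + (-11/6 - 33/34) = -24348 - 143/51 = -1241891/51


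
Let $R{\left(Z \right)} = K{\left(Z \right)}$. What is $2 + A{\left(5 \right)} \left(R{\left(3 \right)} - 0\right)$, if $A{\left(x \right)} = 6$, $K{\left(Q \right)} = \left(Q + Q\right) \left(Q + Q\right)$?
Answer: $218$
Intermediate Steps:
$K{\left(Q \right)} = 4 Q^{2}$ ($K{\left(Q \right)} = 2 Q 2 Q = 4 Q^{2}$)
$R{\left(Z \right)} = 4 Z^{2}$
$2 + A{\left(5 \right)} \left(R{\left(3 \right)} - 0\right) = 2 + 6 \left(4 \cdot 3^{2} - 0\right) = 2 + 6 \left(4 \cdot 9 + 0\right) = 2 + 6 \left(36 + 0\right) = 2 + 6 \cdot 36 = 2 + 216 = 218$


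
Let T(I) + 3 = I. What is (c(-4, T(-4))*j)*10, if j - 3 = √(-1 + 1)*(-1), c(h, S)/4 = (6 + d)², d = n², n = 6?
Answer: 211680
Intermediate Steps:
T(I) = -3 + I
d = 36 (d = 6² = 36)
c(h, S) = 7056 (c(h, S) = 4*(6 + 36)² = 4*42² = 4*1764 = 7056)
j = 3 (j = 3 + √(-1 + 1)*(-1) = 3 + √0*(-1) = 3 + 0*(-1) = 3 + 0 = 3)
(c(-4, T(-4))*j)*10 = (7056*3)*10 = 21168*10 = 211680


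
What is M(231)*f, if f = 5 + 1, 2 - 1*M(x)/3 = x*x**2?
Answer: -221875002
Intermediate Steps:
M(x) = 6 - 3*x**3 (M(x) = 6 - 3*x*x**2 = 6 - 3*x**3)
f = 6
M(231)*f = (6 - 3*231**3)*6 = (6 - 3*12326391)*6 = (6 - 36979173)*6 = -36979167*6 = -221875002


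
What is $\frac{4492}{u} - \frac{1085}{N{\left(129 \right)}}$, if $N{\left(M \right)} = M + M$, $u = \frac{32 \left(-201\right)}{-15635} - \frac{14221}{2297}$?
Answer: $- \frac{41846772703555}{53553325998} \approx -781.4$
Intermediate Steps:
$u = - \frac{207571031}{35913595}$ ($u = \left(-6432\right) \left(- \frac{1}{15635}\right) - \frac{14221}{2297} = \frac{6432}{15635} - \frac{14221}{2297} = - \frac{207571031}{35913595} \approx -5.7797$)
$N{\left(M \right)} = 2 M$
$\frac{4492}{u} - \frac{1085}{N{\left(129 \right)}} = \frac{4492}{- \frac{207571031}{35913595}} - \frac{1085}{2 \cdot 129} = 4492 \left(- \frac{35913595}{207571031}\right) - \frac{1085}{258} = - \frac{161323868740}{207571031} - \frac{1085}{258} = - \frac{41846772703555}{53553325998}$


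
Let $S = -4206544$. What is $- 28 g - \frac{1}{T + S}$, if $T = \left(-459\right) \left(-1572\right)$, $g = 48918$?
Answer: $- \frac{4773412961183}{3484996} \approx -1.3697 \cdot 10^{6}$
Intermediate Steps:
$T = 721548$
$- 28 g - \frac{1}{T + S} = \left(-28\right) 48918 - \frac{1}{721548 - 4206544} = -1369704 - \frac{1}{-3484996} = -1369704 - - \frac{1}{3484996} = -1369704 + \frac{1}{3484996} = - \frac{4773412961183}{3484996}$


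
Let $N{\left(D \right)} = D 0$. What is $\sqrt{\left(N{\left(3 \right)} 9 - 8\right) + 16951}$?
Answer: $\sqrt{16943} \approx 130.17$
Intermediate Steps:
$N{\left(D \right)} = 0$
$\sqrt{\left(N{\left(3 \right)} 9 - 8\right) + 16951} = \sqrt{\left(0 \cdot 9 - 8\right) + 16951} = \sqrt{\left(0 - 8\right) + 16951} = \sqrt{-8 + 16951} = \sqrt{16943}$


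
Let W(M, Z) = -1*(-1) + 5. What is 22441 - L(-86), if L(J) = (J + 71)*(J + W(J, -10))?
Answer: 21241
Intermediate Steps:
W(M, Z) = 6 (W(M, Z) = 1 + 5 = 6)
L(J) = (6 + J)*(71 + J) (L(J) = (J + 71)*(J + 6) = (71 + J)*(6 + J) = (6 + J)*(71 + J))
22441 - L(-86) = 22441 - (426 + (-86)**2 + 77*(-86)) = 22441 - (426 + 7396 - 6622) = 22441 - 1*1200 = 22441 - 1200 = 21241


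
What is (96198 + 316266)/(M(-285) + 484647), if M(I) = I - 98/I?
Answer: 29388060/34510817 ≈ 0.85156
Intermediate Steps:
M(I) = I - 98/I
(96198 + 316266)/(M(-285) + 484647) = (96198 + 316266)/((-285 - 98/(-285)) + 484647) = 412464/((-285 - 98*(-1/285)) + 484647) = 412464/((-285 + 98/285) + 484647) = 412464/(-81127/285 + 484647) = 412464/(138043268/285) = 412464*(285/138043268) = 29388060/34510817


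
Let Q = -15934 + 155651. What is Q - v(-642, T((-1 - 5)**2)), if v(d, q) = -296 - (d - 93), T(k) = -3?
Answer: 139278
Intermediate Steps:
Q = 139717
v(d, q) = -203 - d (v(d, q) = -296 - (-93 + d) = -296 + (93 - d) = -203 - d)
Q - v(-642, T((-1 - 5)**2)) = 139717 - (-203 - 1*(-642)) = 139717 - (-203 + 642) = 139717 - 1*439 = 139717 - 439 = 139278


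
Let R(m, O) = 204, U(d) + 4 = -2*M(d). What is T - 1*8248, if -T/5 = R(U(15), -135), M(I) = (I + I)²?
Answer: -9268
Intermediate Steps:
M(I) = 4*I² (M(I) = (2*I)² = 4*I²)
U(d) = -4 - 8*d²
T = -1020 (T = -5*204 = -1020)
T - 1*8248 = -1020 - 1*8248 = -1020 - 8248 = -9268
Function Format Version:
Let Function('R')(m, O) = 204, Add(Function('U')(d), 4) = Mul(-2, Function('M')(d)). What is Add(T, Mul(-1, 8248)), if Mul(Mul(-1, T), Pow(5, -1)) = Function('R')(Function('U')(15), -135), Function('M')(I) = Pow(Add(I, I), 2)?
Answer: -9268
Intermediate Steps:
Function('M')(I) = Mul(4, Pow(I, 2)) (Function('M')(I) = Pow(Mul(2, I), 2) = Mul(4, Pow(I, 2)))
Function('U')(d) = Add(-4, Mul(-8, Pow(d, 2))) (Function('U')(d) = Add(-4, Mul(-2, Mul(4, Pow(d, 2)))) = Add(-4, Mul(-8, Pow(d, 2))))
T = -1020 (T = Mul(-5, 204) = -1020)
Add(T, Mul(-1, 8248)) = Add(-1020, Mul(-1, 8248)) = Add(-1020, -8248) = -9268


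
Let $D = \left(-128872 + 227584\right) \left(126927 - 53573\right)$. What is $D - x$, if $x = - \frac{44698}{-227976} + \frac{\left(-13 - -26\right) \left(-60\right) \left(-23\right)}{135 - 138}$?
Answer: $\frac{825378676057315}{113988} \approx 7.2409 \cdot 10^{9}$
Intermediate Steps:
$x = - \frac{681625891}{113988}$ ($x = \left(-44698\right) \left(- \frac{1}{227976}\right) + \frac{\left(-13 + 26\right) \left(-60\right) \left(-23\right)}{135 - 138} = \frac{22349}{113988} + \frac{13 \left(-60\right) \left(-23\right)}{-3} = \frac{22349}{113988} + \left(-780\right) \left(-23\right) \left(- \frac{1}{3}\right) = \frac{22349}{113988} + 17940 \left(- \frac{1}{3}\right) = \frac{22349}{113988} - 5980 = - \frac{681625891}{113988} \approx -5979.8$)
$D = 7240920048$ ($D = 98712 \cdot 73354 = 7240920048$)
$D - x = 7240920048 - - \frac{681625891}{113988} = 7240920048 + \frac{681625891}{113988} = \frac{825378676057315}{113988}$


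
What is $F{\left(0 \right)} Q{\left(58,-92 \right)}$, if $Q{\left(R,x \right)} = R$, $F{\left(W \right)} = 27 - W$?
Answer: $1566$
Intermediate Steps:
$F{\left(0 \right)} Q{\left(58,-92 \right)} = \left(27 - 0\right) 58 = \left(27 + 0\right) 58 = 27 \cdot 58 = 1566$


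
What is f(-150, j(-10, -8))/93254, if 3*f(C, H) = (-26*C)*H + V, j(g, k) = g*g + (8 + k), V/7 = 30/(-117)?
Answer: 7604965/5455359 ≈ 1.3940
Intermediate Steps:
V = -70/39 (V = 7*(30/(-117)) = 7*(30*(-1/117)) = 7*(-10/39) = -70/39 ≈ -1.7949)
j(g, k) = 8 + k + g² (j(g, k) = g² + (8 + k) = 8 + k + g²)
f(C, H) = -70/117 - 26*C*H/3 (f(C, H) = ((-26*C)*H - 70/39)/3 = (-26*C*H - 70/39)/3 = (-70/39 - 26*C*H)/3 = -70/117 - 26*C*H/3)
f(-150, j(-10, -8))/93254 = (-70/117 - 26/3*(-150)*(8 - 8 + (-10)²))/93254 = (-70/117 - 26/3*(-150)*(8 - 8 + 100))*(1/93254) = (-70/117 - 26/3*(-150)*100)*(1/93254) = (-70/117 + 130000)*(1/93254) = (15209930/117)*(1/93254) = 7604965/5455359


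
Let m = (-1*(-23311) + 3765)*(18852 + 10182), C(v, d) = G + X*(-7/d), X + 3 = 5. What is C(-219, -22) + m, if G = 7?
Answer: 8647370508/11 ≈ 7.8612e+8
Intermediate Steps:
X = 2 (X = -3 + 5 = 2)
C(v, d) = 7 - 14/d (C(v, d) = 7 + 2*(-7/d) = 7 - 14/d)
m = 786124584 (m = (23311 + 3765)*29034 = 27076*29034 = 786124584)
C(-219, -22) + m = (7 - 14/(-22)) + 786124584 = (7 - 14*(-1/22)) + 786124584 = (7 + 7/11) + 786124584 = 84/11 + 786124584 = 8647370508/11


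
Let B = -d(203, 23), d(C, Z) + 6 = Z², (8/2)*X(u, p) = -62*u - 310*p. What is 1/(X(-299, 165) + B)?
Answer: -1/8676 ≈ -0.00011526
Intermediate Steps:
X(u, p) = -155*p/2 - 31*u/2 (X(u, p) = (-62*u - 310*p)/4 = (-310*p - 62*u)/4 = -155*p/2 - 31*u/2)
d(C, Z) = -6 + Z²
B = -523 (B = -(-6 + 23²) = -(-6 + 529) = -1*523 = -523)
1/(X(-299, 165) + B) = 1/((-155/2*165 - 31/2*(-299)) - 523) = 1/((-25575/2 + 9269/2) - 523) = 1/(-8153 - 523) = 1/(-8676) = -1/8676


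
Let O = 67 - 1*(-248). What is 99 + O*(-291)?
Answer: -91566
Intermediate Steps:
O = 315 (O = 67 + 248 = 315)
99 + O*(-291) = 99 + 315*(-291) = 99 - 91665 = -91566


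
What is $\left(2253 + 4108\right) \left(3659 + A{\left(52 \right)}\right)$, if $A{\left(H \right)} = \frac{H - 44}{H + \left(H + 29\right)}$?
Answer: $\frac{3095612455}{133} \approx 2.3275 \cdot 10^{7}$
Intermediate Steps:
$A{\left(H \right)} = \frac{-44 + H}{29 + 2 H}$ ($A{\left(H \right)} = \frac{-44 + H}{H + \left(29 + H\right)} = \frac{-44 + H}{29 + 2 H}$)
$\left(2253 + 4108\right) \left(3659 + A{\left(52 \right)}\right) = \left(2253 + 4108\right) \left(3659 + \frac{-44 + 52}{29 + 2 \cdot 52}\right) = 6361 \left(3659 + \frac{1}{29 + 104} \cdot 8\right) = 6361 \left(3659 + \frac{1}{133} \cdot 8\right) = 6361 \left(3659 + \frac{8}{133}\right) = 6361 \cdot \frac{486655}{133} = \frac{3095612455}{133}$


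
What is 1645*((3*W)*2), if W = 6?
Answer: 59220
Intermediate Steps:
1645*((3*W)*2) = 1645*((3*6)*2) = 1645*(18*2) = 1645*36 = 59220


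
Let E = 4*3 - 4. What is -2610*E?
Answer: -20880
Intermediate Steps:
E = 8 (E = 12 - 4 = 8)
-2610*E = -2610*8 = -20880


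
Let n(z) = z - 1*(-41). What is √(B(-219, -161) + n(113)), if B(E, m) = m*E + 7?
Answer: 2*√8855 ≈ 188.20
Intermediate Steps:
B(E, m) = 7 + E*m (B(E, m) = E*m + 7 = 7 + E*m)
n(z) = 41 + z (n(z) = z + 41 = 41 + z)
√(B(-219, -161) + n(113)) = √((7 - 219*(-161)) + (41 + 113)) = √((7 + 35259) + 154) = √(35266 + 154) = √35420 = 2*√8855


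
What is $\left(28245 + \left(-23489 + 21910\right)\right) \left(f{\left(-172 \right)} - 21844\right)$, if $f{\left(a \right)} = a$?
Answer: $-587078656$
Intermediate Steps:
$\left(28245 + \left(-23489 + 21910\right)\right) \left(f{\left(-172 \right)} - 21844\right) = \left(28245 + \left(-23489 + 21910\right)\right) \left(-172 - 21844\right) = \left(28245 - 1579\right) \left(-172 - 21844\right) = 26666 \left(-22016\right) = -587078656$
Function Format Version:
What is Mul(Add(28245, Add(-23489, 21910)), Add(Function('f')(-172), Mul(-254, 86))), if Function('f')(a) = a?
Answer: -587078656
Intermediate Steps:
Mul(Add(28245, Add(-23489, 21910)), Add(Function('f')(-172), Mul(-254, 86))) = Mul(Add(28245, Add(-23489, 21910)), Add(-172, Mul(-254, 86))) = Mul(Add(28245, -1579), Add(-172, -21844)) = Mul(26666, -22016) = -587078656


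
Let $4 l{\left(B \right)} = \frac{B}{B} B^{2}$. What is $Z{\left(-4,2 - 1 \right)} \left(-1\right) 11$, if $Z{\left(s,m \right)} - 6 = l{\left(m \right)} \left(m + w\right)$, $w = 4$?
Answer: $- \frac{319}{4} \approx -79.75$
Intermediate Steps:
$l{\left(B \right)} = \frac{B^{2}}{4}$ ($l{\left(B \right)} = \frac{\frac{B}{B} B^{2}}{4} = \frac{1 B^{2}}{4} = \frac{B^{2}}{4}$)
$Z{\left(s,m \right)} = 6 + \frac{m^{2} \left(4 + m\right)}{4}$ ($Z{\left(s,m \right)} = 6 + \frac{m^{2}}{4} \left(m + 4\right) = 6 + \frac{m^{2}}{4} \left(4 + m\right) = 6 + \frac{m^{2} \left(4 + m\right)}{4}$)
$Z{\left(-4,2 - 1 \right)} \left(-1\right) 11 = \left(6 + \left(2 - 1\right)^{2} + \frac{\left(2 - 1\right)^{3}}{4}\right) \left(-1\right) 11 = \left(6 + 1^{2} + \frac{1^{3}}{4}\right) \left(-1\right) 11 = \left(6 + 1 + \frac{1}{4} \cdot 1\right) \left(-1\right) 11 = \left(6 + 1 + \frac{1}{4}\right) \left(-1\right) 11 = \frac{29}{4} \left(-1\right) 11 = \left(- \frac{29}{4}\right) 11 = - \frac{319}{4}$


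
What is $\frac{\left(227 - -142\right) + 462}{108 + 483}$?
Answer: $\frac{277}{197} \approx 1.4061$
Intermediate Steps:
$\frac{\left(227 - -142\right) + 462}{108 + 483} = \frac{\left(227 + 142\right) + 462}{591} = \left(369 + 462\right) \frac{1}{591} = 831 \cdot \frac{1}{591} = \frac{277}{197}$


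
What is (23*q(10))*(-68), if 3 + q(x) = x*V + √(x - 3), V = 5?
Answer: -73508 - 1564*√7 ≈ -77646.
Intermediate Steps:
q(x) = -3 + √(-3 + x) + 5*x (q(x) = -3 + (x*5 + √(x - 3)) = -3 + (5*x + √(-3 + x)) = -3 + (√(-3 + x) + 5*x) = -3 + √(-3 + x) + 5*x)
(23*q(10))*(-68) = (23*(-3 + √(-3 + 10) + 5*10))*(-68) = (23*(-3 + √7 + 50))*(-68) = (23*(47 + √7))*(-68) = (1081 + 23*√7)*(-68) = -73508 - 1564*√7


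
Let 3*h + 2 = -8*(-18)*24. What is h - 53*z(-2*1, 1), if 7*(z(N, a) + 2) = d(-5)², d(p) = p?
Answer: 22429/21 ≈ 1068.0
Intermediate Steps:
z(N, a) = 11/7 (z(N, a) = -2 + (⅐)*(-5)² = -2 + (⅐)*25 = -2 + 25/7 = 11/7)
h = 3454/3 (h = -⅔ + (-8*(-18)*24)/3 = -⅔ + (144*24)/3 = -⅔ + (⅓)*3456 = -⅔ + 1152 = 3454/3 ≈ 1151.3)
h - 53*z(-2*1, 1) = 3454/3 - 53*11/7 = 3454/3 - 583/7 = 22429/21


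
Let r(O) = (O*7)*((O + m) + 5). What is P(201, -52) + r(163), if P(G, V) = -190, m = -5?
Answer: 185793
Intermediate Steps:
r(O) = 7*O² (r(O) = (O*7)*((O - 5) + 5) = (7*O)*((-5 + O) + 5) = (7*O)*O = 7*O²)
P(201, -52) + r(163) = -190 + 7*163² = -190 + 7*26569 = -190 + 185983 = 185793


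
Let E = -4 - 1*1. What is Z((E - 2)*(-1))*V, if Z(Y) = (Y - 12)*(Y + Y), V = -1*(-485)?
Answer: -33950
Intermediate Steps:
E = -5 (E = -4 - 1 = -5)
V = 485
Z(Y) = 2*Y*(-12 + Y) (Z(Y) = (-12 + Y)*(2*Y) = 2*Y*(-12 + Y))
Z((E - 2)*(-1))*V = (2*((-5 - 2)*(-1))*(-12 + (-5 - 2)*(-1)))*485 = (2*(-7*(-1))*(-12 - 7*(-1)))*485 = (2*7*(-12 + 7))*485 = (2*7*(-5))*485 = -70*485 = -33950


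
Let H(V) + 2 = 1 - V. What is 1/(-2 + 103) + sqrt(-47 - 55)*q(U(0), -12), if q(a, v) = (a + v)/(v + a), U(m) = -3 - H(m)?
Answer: 1/101 + I*sqrt(102) ≈ 0.009901 + 10.1*I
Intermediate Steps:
H(V) = -1 - V (H(V) = -2 + (1 - V) = -1 - V)
U(m) = -2 + m (U(m) = -3 - (-1 - m) = -3 + (1 + m) = -2 + m)
q(a, v) = 1 (q(a, v) = (a + v)/(a + v) = 1)
1/(-2 + 103) + sqrt(-47 - 55)*q(U(0), -12) = 1/(-2 + 103) + sqrt(-47 - 55)*1 = 1/101 + sqrt(-102)*1 = 1/101 + (I*sqrt(102))*1 = 1/101 + I*sqrt(102)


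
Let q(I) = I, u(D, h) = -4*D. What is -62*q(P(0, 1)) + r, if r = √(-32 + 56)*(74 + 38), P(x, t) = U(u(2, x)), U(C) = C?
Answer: 496 + 224*√6 ≈ 1044.7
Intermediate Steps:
P(x, t) = -8 (P(x, t) = -4*2 = -8)
r = 224*√6 (r = √24*112 = (2*√6)*112 = 224*√6 ≈ 548.69)
-62*q(P(0, 1)) + r = -62*(-8) + 224*√6 = 496 + 224*√6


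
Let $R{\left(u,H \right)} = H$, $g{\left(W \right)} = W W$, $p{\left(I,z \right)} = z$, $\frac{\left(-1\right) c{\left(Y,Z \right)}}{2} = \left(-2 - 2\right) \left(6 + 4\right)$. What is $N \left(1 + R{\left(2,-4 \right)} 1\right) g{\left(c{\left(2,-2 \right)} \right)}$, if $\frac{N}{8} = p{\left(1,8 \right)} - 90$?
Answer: $12595200$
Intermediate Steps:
$c{\left(Y,Z \right)} = 80$ ($c{\left(Y,Z \right)} = - 2 \left(-2 - 2\right) \left(6 + 4\right) = - 2 \left(\left(-4\right) 10\right) = \left(-2\right) \left(-40\right) = 80$)
$g{\left(W \right)} = W^{2}$
$N = -656$ ($N = 8 \left(8 - 90\right) = 8 \left(-82\right) = -656$)
$N \left(1 + R{\left(2,-4 \right)} 1\right) g{\left(c{\left(2,-2 \right)} \right)} = - 656 \left(1 - 4\right) 80^{2} = - 656 \left(1 - 4\right) 6400 = \left(-656\right) \left(-3\right) 6400 = 1968 \cdot 6400 = 12595200$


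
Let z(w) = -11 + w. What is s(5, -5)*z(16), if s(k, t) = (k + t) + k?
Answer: 25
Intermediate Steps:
s(k, t) = t + 2*k
s(5, -5)*z(16) = (-5 + 2*5)*(-11 + 16) = (-5 + 10)*5 = 5*5 = 25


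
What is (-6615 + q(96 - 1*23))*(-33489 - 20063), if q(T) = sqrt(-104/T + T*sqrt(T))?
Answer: 354246480 - 53552*sqrt(-7592 + 389017*sqrt(73))/73 ≈ 3.5291e+8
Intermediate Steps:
q(T) = sqrt(T**(3/2) - 104/T) (q(T) = sqrt(-104/T + T**(3/2)) = sqrt(T**(3/2) - 104/T))
(-6615 + q(96 - 1*23))*(-33489 - 20063) = (-6615 + sqrt((-104 + (96 - 1*23)**(5/2))/(96 - 1*23)))*(-33489 - 20063) = (-6615 + sqrt((-104 + (96 - 23)**(5/2))/(96 - 23)))*(-53552) = (-6615 + sqrt((-104 + 73**(5/2))/73))*(-53552) = (-6615 + sqrt((-104 + 5329*sqrt(73))/73))*(-53552) = (-6615 + sqrt(-104/73 + 73*sqrt(73)))*(-53552) = 354246480 - 53552*sqrt(-104/73 + 73*sqrt(73))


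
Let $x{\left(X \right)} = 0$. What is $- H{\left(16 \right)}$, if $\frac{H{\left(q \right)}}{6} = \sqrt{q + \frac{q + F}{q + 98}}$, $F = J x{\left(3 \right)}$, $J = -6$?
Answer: $- \frac{4 \sqrt{13110}}{19} \approx -24.105$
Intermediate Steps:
$F = 0$ ($F = \left(-6\right) 0 = 0$)
$H{\left(q \right)} = 6 \sqrt{q + \frac{q}{98 + q}}$ ($H{\left(q \right)} = 6 \sqrt{q + \frac{q + 0}{q + 98}} = 6 \sqrt{q + \frac{q}{98 + q}}$)
$- H{\left(16 \right)} = - 6 \sqrt{\frac{16 \left(99 + 16\right)}{98 + 16}} = - 6 \sqrt{16 \cdot \frac{1}{114} \cdot 115} = - 6 \sqrt{\frac{920}{57}} = - 6 \frac{2 \sqrt{13110}}{57} = - \frac{4 \sqrt{13110}}{19}$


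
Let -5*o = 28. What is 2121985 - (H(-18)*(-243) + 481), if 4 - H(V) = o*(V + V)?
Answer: 10367436/5 ≈ 2.0735e+6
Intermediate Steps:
o = -28/5 (o = -1/5*28 = -28/5 ≈ -5.6000)
H(V) = 4 + 56*V/5 (H(V) = 4 - (-28)*(V + V)/5 = 4 - (-28)*2*V/5 = 4 - (-56)*V/5 = 4 + 56*V/5)
2121985 - (H(-18)*(-243) + 481) = 2121985 - ((4 + (56/5)*(-18))*(-243) + 481) = 2121985 - ((4 - 1008/5)*(-243) + 481) = 2121985 - (-988/5*(-243) + 481) = 2121985 - (240084/5 + 481) = 2121985 - 1*242489/5 = 2121985 - 242489/5 = 10367436/5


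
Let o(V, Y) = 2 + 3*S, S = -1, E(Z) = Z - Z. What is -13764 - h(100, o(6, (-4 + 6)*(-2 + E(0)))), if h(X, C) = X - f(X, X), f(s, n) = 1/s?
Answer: -1386399/100 ≈ -13864.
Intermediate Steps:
E(Z) = 0
o(V, Y) = -1 (o(V, Y) = 2 + 3*(-1) = 2 - 3 = -1)
h(X, C) = X - 1/X
-13764 - h(100, o(6, (-4 + 6)*(-2 + E(0)))) = -13764 - (100 - 1/100) = -13764 - 1*9999/100 = -13764 - 9999/100 = -1386399/100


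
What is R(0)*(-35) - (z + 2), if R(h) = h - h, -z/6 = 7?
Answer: 40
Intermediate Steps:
z = -42 (z = -6*7 = -42)
R(h) = 0
R(0)*(-35) - (z + 2) = 0*(-35) - (-42 + 2) = 0 - 1*(-40) = 0 + 40 = 40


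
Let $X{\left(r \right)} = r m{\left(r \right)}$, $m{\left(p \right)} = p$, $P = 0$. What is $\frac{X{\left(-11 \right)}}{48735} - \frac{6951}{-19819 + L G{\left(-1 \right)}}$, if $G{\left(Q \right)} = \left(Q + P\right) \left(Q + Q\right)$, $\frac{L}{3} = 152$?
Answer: $\frac{48720676}{131633235} \approx 0.37012$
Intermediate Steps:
$L = 456$ ($L = 3 \cdot 152 = 456$)
$X{\left(r \right)} = r^{2}$ ($X{\left(r \right)} = r r = r^{2}$)
$G{\left(Q \right)} = 2 Q^{2}$ ($G{\left(Q \right)} = \left(Q + 0\right) \left(Q + Q\right) = Q 2 Q = 2 Q^{2}$)
$\frac{X{\left(-11 \right)}}{48735} - \frac{6951}{-19819 + L G{\left(-1 \right)}} = \frac{\left(-11\right)^{2}}{48735} - \frac{6951}{-19819 + 456 \cdot 2 \left(-1\right)^{2}} = 121 \cdot \frac{1}{48735} - \frac{6951}{-19819 + 456 \cdot 2 \cdot 1} = \frac{121}{48735} - \frac{6951}{-19819 + 456 \cdot 2} = \frac{121}{48735} - \frac{6951}{-19819 + 912} = \frac{121}{48735} - \frac{6951}{-18907} = \frac{121}{48735} - - \frac{993}{2701} = \frac{121}{48735} + \frac{993}{2701} = \frac{48720676}{131633235}$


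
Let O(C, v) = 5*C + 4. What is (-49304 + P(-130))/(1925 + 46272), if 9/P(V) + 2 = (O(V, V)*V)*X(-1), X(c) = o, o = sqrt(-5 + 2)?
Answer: -521585073521017/509874164134594 - 188955*I*sqrt(3)/254937082067297 ≈ -1.023 - 1.2838e-9*I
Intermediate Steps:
o = I*sqrt(3) (o = sqrt(-3) = I*sqrt(3) ≈ 1.732*I)
X(c) = I*sqrt(3)
O(C, v) = 4 + 5*C
P(V) = 9/(-2 + I*V*sqrt(3)*(4 + 5*V)) (P(V) = 9/(-2 + ((4 + 5*V)*V)*(I*sqrt(3))) = 9/(-2 + (V*(4 + 5*V))*(I*sqrt(3))) = 9/(-2 + I*V*sqrt(3)*(4 + 5*V)))
(-49304 + P(-130))/(1925 + 46272) = (-49304 + 9/(-2 + I*(-130)*sqrt(3)*(4 + 5*(-130))))/(1925 + 46272) = (-49304 + 9/(-2 + I*(-130)*sqrt(3)*(4 - 650)))/48197 = (-49304 + 9/(-2 + I*(-130)*sqrt(3)*(-646)))*(1/48197) = (-49304 + 9/(-2 + 83980*I*sqrt(3)))*(1/48197) = -49304/48197 + 9/(48197*(-2 + 83980*I*sqrt(3)))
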